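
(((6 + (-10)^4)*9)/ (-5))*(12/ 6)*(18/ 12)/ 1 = -270162/ 5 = -54032.40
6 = 6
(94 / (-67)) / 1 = -94 / 67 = -1.40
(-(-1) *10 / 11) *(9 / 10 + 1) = 19 / 11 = 1.73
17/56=0.30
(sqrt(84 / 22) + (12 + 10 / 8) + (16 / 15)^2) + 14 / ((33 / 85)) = sqrt(462) / 11 + 499439 / 9900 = 52.40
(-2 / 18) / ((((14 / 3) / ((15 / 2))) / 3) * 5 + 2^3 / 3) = -3 / 100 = -0.03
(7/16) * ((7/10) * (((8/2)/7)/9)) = 7/360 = 0.02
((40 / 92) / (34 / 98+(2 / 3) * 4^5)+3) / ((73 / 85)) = 3.49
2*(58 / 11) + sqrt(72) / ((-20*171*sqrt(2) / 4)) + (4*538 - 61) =6588323 / 3135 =2101.54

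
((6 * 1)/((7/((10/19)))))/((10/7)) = 6/19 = 0.32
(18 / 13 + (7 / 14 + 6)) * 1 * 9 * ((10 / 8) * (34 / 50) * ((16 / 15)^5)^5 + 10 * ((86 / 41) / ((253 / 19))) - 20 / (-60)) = 80880404265179170654709396557067929 / 184557983375789523124694824218750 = 438.24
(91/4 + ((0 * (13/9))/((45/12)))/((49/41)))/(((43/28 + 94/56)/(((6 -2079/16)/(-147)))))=8593/1440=5.97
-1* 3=-3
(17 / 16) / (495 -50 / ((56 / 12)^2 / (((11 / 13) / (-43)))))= 465647 / 216956520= 0.00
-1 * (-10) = 10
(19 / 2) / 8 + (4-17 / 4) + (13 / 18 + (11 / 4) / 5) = 1591 / 720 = 2.21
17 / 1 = 17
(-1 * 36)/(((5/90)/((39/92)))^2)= -1108809/529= -2096.05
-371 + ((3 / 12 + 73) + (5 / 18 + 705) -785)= -13589 / 36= -377.47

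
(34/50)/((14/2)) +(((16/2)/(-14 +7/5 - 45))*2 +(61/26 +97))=2030414/20475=99.17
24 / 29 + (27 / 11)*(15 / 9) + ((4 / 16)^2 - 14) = -46033 / 5104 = -9.02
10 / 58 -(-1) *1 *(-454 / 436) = -5493 / 6322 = -0.87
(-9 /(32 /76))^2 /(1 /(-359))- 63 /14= -10497807 /64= -164028.23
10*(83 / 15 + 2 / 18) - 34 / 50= 12547 / 225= 55.76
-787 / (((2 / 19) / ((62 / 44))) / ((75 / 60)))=-2317715 / 176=-13168.84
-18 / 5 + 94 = 452 / 5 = 90.40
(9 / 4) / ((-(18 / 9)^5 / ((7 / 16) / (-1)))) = 63 / 2048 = 0.03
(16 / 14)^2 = 64 / 49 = 1.31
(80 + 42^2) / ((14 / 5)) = 4610 / 7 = 658.57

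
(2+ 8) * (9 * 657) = 59130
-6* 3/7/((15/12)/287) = -2952/5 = -590.40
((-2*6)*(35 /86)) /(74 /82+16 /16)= -2.57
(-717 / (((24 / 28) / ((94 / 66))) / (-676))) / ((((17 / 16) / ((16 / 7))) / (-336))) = -108860530688 / 187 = -582141875.34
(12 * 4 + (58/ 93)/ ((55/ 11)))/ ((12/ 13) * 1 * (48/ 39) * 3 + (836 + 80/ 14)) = 13236587/ 232448850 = 0.06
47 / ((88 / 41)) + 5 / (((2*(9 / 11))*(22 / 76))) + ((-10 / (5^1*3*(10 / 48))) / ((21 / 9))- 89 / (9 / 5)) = -509011 / 27720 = -18.36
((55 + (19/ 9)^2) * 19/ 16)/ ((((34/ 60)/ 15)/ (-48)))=-4575200/ 51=-89709.80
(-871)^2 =758641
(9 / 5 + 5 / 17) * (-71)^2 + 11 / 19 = 17049597 / 1615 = 10557.03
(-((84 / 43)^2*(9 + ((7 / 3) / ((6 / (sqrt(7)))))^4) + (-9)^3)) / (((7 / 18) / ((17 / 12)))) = 2514.95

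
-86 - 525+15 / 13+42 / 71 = -562342 / 923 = -609.25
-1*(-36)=36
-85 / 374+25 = 545 / 22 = 24.77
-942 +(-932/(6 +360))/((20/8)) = -862862/915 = -943.02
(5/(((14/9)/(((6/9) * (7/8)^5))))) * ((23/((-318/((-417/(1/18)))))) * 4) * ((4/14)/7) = 21148155/217088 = 97.42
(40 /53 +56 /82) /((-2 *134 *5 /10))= -1562 /145591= -0.01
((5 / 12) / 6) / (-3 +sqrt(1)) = -5 / 144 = -0.03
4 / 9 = 0.44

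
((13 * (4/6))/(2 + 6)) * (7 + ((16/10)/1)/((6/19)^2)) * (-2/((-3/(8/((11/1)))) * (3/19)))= 76.66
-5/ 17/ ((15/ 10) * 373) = -10/ 19023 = -0.00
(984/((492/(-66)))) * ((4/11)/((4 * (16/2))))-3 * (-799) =4791/2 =2395.50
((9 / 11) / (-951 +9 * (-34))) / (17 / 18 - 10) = 54 / 751267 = 0.00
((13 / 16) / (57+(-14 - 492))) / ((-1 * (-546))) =-1 / 301728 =-0.00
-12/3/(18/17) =-34/9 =-3.78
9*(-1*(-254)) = 2286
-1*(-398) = 398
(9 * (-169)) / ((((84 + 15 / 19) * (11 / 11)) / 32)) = -102752 / 179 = -574.03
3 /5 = 0.60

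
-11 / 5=-2.20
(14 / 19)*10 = 140 / 19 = 7.37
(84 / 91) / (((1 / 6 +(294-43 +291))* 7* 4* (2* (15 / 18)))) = 54 / 1480115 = 0.00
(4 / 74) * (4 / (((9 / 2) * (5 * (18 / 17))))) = 136 / 14985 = 0.01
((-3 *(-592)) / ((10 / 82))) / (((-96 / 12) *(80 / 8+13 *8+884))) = -4551 / 2495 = -1.82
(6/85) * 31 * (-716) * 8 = -1065408/85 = -12534.21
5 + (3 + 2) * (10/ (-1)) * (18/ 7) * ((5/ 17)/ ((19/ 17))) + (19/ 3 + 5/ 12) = -11749/ 532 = -22.08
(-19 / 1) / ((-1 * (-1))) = -19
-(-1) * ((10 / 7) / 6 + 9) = 194 / 21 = 9.24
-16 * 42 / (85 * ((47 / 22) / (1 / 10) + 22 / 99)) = -66528 / 181645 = -0.37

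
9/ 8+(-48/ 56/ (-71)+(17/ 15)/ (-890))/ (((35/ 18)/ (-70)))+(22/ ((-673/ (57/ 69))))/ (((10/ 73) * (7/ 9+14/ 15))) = 12148778769/ 19562360200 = 0.62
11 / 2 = 5.50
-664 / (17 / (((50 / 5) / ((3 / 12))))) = -26560 / 17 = -1562.35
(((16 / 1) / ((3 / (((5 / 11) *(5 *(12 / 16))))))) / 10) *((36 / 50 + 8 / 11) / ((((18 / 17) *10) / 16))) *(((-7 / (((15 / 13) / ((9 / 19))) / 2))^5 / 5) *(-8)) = 2334708537982119936 / 117034366796875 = 19948.91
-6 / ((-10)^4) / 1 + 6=29997 / 5000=6.00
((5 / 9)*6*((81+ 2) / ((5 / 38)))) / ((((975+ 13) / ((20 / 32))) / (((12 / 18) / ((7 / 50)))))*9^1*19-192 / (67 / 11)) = 13207375 / 356366754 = 0.04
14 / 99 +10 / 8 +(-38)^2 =572375 / 396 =1445.39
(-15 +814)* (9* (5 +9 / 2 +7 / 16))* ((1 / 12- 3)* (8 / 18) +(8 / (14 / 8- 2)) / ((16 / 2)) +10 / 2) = -42347 / 2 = -21173.50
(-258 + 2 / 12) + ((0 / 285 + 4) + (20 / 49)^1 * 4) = -74147 / 294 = -252.20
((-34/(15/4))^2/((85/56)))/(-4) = -13.54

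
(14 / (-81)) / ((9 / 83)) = -1162 / 729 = -1.59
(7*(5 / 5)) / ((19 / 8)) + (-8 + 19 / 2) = 169 / 38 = 4.45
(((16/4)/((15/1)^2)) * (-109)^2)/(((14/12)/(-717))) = -22716472/175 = -129808.41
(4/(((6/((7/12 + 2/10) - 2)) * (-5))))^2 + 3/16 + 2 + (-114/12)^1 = -5901809/810000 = -7.29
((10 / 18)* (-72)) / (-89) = 40 / 89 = 0.45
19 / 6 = 3.17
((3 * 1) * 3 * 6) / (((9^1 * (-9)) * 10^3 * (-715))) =1 / 1072500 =0.00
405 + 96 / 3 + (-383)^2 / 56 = 171161 / 56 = 3056.45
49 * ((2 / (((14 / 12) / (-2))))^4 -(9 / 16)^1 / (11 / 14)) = 29045025 / 4312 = 6735.86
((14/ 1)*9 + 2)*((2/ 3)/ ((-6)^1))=-128/ 9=-14.22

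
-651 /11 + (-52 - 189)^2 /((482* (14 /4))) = -1906 /77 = -24.75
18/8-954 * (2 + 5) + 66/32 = -106779/16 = -6673.69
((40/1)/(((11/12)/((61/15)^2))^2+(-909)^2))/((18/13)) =57598698560/1647439976139849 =0.00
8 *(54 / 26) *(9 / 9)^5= 216 / 13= 16.62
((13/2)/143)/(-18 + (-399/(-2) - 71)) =1/2431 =0.00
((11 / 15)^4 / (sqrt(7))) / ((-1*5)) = -14641*sqrt(7) / 1771875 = -0.02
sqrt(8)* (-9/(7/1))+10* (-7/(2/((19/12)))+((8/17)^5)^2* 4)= -1340120547723065/24191926805388-18* sqrt(2)/7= -59.03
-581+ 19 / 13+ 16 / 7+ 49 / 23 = -1203731 / 2093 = -575.12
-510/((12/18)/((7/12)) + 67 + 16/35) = -2550/343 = -7.43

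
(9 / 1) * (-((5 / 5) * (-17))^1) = 153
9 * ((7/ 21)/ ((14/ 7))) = 3/ 2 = 1.50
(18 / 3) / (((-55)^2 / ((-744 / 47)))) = -4464 / 142175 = -0.03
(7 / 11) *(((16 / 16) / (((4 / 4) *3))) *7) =49 / 33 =1.48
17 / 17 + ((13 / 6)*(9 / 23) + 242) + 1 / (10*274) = 243.85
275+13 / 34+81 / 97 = 910965 / 3298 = 276.22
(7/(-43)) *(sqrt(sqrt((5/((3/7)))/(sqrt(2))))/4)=-7 *2^(7/8) *3^(3/4) *35^(1/4)/1032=-0.07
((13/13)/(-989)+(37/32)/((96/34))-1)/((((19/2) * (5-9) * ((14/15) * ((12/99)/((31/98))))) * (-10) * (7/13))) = -0.01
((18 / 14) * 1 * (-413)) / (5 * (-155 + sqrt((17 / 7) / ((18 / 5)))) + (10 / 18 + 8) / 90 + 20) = 290324250 * sqrt(1190) / 2617217151853 + 108294386130 / 153953950109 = 0.71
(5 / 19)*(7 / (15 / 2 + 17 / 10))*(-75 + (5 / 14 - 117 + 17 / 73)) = -4890525 / 127604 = -38.33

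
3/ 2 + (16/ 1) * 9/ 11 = 321/ 22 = 14.59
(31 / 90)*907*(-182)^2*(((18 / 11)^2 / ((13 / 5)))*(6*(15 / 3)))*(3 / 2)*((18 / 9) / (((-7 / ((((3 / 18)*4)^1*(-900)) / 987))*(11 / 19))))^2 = 68404477190400000 / 1584756481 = 43164030.57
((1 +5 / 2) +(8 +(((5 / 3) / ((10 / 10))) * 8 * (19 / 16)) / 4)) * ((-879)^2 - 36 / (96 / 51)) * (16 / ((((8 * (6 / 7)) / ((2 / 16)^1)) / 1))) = 1783554675 / 512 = 3483505.22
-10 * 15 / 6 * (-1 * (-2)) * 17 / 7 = -850 / 7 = -121.43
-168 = -168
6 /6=1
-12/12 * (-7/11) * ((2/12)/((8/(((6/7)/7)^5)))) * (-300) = -48600/443889677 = -0.00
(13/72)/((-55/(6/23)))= -13/15180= -0.00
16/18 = 8/9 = 0.89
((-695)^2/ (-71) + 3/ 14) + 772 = -5994769/ 994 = -6030.95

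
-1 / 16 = -0.06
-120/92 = -30/23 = -1.30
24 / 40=3 / 5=0.60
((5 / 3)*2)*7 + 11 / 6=151 / 6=25.17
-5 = -5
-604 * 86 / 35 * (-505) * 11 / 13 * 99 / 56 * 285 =203535194445 / 637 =319521498.34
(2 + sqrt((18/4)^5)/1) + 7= 9 + 243 *sqrt(2)/8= 51.96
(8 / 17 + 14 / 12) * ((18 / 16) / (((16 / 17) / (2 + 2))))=501 / 64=7.83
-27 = -27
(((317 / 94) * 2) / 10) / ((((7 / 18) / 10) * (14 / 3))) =8559 / 2303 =3.72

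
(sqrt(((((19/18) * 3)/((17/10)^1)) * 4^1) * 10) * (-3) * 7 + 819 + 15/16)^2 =3068840337/4352 - 459165 * sqrt(1938)/68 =407896.14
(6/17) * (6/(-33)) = -12/187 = -0.06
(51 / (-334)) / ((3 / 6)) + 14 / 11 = 1777 / 1837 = 0.97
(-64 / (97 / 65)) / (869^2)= -4160 / 73250617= -0.00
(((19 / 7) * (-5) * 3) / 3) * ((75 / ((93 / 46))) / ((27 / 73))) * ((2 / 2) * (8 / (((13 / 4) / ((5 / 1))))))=-1276040000 / 76167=-16753.19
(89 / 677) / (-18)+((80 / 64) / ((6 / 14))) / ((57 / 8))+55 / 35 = 3198497 / 1620738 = 1.97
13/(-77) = -13/77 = -0.17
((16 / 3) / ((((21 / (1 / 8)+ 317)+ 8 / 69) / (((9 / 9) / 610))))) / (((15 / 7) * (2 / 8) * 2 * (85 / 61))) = 2576 / 213390375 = 0.00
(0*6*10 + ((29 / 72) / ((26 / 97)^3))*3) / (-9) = -26467517 / 3796416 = -6.97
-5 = -5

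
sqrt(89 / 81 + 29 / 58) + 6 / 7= 6 / 7 + sqrt(518) / 18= 2.12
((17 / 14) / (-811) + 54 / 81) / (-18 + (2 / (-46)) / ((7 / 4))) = -521111 / 14121132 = -0.04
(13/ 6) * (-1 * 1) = -13/ 6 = -2.17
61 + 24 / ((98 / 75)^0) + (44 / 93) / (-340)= 671914 / 7905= 85.00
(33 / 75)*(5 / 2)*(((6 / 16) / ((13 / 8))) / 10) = 0.03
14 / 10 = 1.40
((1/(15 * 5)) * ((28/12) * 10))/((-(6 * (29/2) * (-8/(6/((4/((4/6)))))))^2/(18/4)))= -7/2422080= -0.00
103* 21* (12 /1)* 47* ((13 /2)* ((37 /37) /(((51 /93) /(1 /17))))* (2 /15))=163877532 /1445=113410.06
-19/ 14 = -1.36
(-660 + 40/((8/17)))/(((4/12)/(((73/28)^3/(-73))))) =9192525/21952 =418.76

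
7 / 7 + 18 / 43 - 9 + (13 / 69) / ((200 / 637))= -4142717 / 593400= -6.98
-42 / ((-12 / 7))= 49 / 2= 24.50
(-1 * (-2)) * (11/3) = 22/3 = 7.33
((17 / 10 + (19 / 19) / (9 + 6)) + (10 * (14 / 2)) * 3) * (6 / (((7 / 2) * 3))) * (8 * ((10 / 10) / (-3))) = -101648 / 315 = -322.69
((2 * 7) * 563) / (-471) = -7882 / 471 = -16.73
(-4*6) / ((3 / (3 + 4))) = -56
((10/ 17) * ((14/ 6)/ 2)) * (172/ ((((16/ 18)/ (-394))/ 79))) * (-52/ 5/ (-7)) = -104396604/ 17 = -6140976.71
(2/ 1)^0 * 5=5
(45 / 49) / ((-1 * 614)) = -45 / 30086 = -0.00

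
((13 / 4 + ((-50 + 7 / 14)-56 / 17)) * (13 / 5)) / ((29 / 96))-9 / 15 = -1052607 / 2465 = -427.02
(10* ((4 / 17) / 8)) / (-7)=-5 / 119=-0.04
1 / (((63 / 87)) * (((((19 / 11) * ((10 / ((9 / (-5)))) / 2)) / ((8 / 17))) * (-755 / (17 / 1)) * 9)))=2552 / 7531125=0.00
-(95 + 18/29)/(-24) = 2773/696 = 3.98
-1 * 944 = -944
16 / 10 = 8 / 5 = 1.60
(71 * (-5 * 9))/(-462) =1065/154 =6.92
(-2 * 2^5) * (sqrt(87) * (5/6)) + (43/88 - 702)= -61733/88 - 160 * sqrt(87)/3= -1198.97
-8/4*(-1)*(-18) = -36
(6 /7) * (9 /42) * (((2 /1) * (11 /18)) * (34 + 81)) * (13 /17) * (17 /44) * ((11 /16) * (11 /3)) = 180895 /9408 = 19.23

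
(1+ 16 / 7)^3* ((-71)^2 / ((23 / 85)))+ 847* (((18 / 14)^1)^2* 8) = 230510557 / 343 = 672042.44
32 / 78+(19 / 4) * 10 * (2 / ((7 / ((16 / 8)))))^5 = 2165872 / 655473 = 3.30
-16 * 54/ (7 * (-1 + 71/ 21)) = -1296/ 25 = -51.84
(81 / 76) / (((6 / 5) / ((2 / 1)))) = 135 / 76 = 1.78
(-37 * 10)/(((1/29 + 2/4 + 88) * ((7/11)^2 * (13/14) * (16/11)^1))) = -1428163/186914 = -7.64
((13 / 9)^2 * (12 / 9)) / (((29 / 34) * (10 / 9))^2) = 195364 / 63075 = 3.10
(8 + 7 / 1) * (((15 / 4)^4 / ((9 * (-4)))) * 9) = -759375 / 1024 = -741.58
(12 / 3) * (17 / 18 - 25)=-866 / 9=-96.22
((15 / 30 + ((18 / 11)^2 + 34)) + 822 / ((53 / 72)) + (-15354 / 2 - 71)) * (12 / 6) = -84576479 / 6413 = -13188.29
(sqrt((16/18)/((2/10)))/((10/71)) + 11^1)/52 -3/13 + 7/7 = 71 * sqrt(10)/780 + 51/52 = 1.27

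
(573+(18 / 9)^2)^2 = 332929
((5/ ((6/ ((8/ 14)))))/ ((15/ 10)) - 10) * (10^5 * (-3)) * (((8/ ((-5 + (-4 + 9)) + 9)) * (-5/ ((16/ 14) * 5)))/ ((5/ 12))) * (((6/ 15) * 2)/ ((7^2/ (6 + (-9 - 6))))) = 39040000/ 49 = 796734.69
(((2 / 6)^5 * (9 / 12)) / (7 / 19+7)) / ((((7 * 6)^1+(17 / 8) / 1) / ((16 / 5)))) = 152 / 5003775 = 0.00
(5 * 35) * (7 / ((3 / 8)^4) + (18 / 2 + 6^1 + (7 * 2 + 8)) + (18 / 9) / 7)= 5546125 / 81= 68470.68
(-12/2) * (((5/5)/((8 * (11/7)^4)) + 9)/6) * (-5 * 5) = 26413825/117128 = 225.51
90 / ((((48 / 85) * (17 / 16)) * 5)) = 30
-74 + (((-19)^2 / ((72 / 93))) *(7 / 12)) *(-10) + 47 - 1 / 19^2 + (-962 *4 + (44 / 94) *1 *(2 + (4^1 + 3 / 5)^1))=-80528820431 / 12216240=-6591.95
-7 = -7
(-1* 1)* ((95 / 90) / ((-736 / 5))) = 95 / 13248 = 0.01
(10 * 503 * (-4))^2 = 404814400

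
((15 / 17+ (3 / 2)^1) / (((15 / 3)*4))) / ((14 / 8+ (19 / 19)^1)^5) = 10368 / 13689335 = 0.00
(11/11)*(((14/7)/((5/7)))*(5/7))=2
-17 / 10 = -1.70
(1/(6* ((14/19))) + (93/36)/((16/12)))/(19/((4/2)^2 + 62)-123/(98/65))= -55979/2103232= -0.03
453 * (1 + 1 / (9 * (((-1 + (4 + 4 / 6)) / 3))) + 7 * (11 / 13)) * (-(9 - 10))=454359 / 143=3177.34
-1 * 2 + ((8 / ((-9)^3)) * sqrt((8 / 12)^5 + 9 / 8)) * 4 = -2 - 8 * sqrt(14658) / 19683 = -2.05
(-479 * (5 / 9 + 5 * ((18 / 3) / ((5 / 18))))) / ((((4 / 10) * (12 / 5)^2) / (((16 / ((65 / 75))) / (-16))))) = 292489375 / 11232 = 26040.72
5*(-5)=-25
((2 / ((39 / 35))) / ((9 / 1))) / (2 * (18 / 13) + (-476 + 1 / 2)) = -140 / 331857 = -0.00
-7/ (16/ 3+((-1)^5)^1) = -21/ 13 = -1.62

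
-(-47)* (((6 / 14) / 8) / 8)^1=141 / 448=0.31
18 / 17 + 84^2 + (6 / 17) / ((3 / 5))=119980 / 17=7057.65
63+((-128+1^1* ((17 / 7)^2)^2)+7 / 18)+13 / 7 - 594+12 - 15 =-27009869 / 43218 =-624.97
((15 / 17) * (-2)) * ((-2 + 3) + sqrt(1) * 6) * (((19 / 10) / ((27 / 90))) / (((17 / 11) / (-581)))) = 8500030 / 289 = 29411.87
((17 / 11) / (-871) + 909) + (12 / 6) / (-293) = 2551750654 / 2807233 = 908.99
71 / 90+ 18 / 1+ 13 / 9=607 / 30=20.23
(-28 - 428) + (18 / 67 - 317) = -51773 / 67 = -772.73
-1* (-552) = 552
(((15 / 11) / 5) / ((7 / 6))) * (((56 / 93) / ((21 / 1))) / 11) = 16 / 26257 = 0.00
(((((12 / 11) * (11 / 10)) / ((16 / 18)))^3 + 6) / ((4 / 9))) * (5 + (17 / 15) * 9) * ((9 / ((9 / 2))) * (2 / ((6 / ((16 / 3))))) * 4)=2571954 / 625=4115.13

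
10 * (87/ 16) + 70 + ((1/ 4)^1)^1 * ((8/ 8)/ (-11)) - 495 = -32617/ 88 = -370.65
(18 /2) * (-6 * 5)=-270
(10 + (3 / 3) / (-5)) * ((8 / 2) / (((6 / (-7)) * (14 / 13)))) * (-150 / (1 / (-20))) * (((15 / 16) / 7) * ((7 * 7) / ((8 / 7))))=-11704875 / 16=-731554.69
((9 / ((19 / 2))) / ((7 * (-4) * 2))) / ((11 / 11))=-9 / 532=-0.02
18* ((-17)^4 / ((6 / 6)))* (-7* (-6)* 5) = 315709380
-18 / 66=-0.27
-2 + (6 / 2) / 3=-1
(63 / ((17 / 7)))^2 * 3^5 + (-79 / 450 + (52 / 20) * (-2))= 21265798259 / 130050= 163520.17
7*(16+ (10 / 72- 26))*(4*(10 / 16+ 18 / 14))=-37985 / 72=-527.57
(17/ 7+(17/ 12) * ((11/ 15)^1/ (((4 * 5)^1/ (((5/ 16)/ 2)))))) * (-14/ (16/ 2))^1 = -392989/ 92160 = -4.26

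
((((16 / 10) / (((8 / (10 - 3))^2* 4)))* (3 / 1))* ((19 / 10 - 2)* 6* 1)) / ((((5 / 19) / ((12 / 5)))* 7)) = -3591 / 5000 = -0.72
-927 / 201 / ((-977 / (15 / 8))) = 4635 / 523672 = 0.01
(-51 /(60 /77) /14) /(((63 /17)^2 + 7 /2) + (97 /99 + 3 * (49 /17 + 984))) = -5350257 /3409127020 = -0.00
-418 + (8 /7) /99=-289666 /693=-417.99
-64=-64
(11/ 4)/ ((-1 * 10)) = -11/ 40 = -0.28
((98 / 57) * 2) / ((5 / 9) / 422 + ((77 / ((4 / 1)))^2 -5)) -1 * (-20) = 4222755668 / 211038529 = 20.01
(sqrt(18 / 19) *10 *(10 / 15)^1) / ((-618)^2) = 5 *sqrt(38) / 1814139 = 0.00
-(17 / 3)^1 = -17 / 3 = -5.67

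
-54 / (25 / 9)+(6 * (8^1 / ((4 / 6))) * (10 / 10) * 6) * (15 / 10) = 15714 / 25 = 628.56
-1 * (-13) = 13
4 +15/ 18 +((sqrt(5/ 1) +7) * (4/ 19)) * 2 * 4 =32 * sqrt(5)/ 19 +1895/ 114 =20.39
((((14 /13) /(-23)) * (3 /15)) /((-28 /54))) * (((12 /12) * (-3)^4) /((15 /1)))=729 /7475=0.10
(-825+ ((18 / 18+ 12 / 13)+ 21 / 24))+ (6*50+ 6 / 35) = -1900191 / 3640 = -522.03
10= 10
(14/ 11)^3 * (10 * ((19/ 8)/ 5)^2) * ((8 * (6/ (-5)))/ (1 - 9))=5.58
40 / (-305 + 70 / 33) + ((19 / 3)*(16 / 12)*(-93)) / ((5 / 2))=-9423248 / 29985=-314.27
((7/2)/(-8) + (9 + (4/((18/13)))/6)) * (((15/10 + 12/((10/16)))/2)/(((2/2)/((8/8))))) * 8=89861/120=748.84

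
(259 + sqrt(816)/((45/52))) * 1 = 208 * sqrt(51)/45 + 259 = 292.01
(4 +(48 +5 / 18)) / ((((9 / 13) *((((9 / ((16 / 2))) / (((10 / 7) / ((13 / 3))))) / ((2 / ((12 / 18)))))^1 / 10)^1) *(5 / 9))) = 75280 / 63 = 1194.92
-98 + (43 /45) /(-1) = -4453 /45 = -98.96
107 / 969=0.11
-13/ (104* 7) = -1/ 56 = -0.02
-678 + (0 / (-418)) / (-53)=-678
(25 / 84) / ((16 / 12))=25 / 112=0.22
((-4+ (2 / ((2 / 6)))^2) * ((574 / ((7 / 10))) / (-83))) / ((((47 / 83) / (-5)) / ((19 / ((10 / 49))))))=12214720 / 47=259887.66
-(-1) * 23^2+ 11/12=6359/12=529.92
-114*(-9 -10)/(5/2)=4332/5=866.40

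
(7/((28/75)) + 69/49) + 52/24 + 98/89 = 1225927/52332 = 23.43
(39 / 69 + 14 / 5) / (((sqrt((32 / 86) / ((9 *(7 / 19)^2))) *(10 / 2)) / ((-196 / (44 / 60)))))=-325.94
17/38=0.45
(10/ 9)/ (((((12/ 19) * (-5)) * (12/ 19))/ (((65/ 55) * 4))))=-4693/ 1782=-2.63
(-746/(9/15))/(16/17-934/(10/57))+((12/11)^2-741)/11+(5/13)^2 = -20417697363292/305316227931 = -66.87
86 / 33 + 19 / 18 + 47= 10031 / 198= 50.66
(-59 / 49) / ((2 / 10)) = -295 / 49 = -6.02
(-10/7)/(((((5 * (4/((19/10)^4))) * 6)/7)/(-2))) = 130321/60000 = 2.17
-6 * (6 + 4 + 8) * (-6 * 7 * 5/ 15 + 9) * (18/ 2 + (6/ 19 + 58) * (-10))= -5890860/ 19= -310045.26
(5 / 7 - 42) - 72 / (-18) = -261 / 7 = -37.29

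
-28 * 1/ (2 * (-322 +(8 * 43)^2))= -7/ 59007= -0.00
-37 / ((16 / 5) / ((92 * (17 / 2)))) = -72335 / 8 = -9041.88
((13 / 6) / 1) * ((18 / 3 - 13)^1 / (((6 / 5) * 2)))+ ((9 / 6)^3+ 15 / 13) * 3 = 3401 / 468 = 7.27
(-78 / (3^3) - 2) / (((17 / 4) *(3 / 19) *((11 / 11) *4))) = -1.82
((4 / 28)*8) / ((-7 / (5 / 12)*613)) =-10 / 90111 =-0.00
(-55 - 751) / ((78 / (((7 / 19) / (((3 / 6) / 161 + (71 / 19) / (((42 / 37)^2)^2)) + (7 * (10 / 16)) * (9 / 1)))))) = -5176824912 / 56607292039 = -0.09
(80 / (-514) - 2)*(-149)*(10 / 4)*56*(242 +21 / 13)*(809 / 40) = 221556342.36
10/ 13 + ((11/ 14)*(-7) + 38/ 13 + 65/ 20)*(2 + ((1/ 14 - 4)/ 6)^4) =828122405/ 369847296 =2.24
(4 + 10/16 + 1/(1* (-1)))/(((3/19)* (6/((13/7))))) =7163/1008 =7.11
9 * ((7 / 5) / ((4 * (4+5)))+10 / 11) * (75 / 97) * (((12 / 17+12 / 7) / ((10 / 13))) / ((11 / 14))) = 5270616 / 199529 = 26.42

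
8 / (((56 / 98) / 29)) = 406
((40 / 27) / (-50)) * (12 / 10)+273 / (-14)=-8791 / 450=-19.54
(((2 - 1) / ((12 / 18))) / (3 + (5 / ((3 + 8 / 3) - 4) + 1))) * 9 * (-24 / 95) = -324 / 665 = -0.49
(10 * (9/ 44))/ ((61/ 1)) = 45/ 1342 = 0.03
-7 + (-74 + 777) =696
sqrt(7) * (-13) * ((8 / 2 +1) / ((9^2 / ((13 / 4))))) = -845 * sqrt(7) / 324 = -6.90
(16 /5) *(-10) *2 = -64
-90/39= -2.31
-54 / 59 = -0.92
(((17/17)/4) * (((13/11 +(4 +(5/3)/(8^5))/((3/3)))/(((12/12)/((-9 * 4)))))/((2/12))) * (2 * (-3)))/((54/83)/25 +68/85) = 313929532575/154451968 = 2032.54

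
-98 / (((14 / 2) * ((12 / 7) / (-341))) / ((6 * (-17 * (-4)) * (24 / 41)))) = 27269088 / 41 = 665099.71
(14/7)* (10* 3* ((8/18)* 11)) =880/3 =293.33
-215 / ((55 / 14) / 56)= -33712 / 11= -3064.73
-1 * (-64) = 64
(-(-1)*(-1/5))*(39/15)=-13/25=-0.52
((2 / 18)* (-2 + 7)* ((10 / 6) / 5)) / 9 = 5 / 243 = 0.02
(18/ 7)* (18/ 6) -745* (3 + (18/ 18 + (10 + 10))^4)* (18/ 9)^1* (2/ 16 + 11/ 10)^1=-2484873393/ 7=-354981913.29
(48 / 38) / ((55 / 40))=192 / 209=0.92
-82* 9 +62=-676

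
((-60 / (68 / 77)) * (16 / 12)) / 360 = -0.25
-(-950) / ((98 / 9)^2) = 38475 / 4802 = 8.01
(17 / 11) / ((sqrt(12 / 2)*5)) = 17*sqrt(6) / 330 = 0.13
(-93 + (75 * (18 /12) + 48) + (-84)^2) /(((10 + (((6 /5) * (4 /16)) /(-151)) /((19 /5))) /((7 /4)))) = 286122501 /229508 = 1246.68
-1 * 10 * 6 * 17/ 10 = -102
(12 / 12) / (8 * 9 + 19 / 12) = 12 / 883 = 0.01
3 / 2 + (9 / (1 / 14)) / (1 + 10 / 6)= 48.75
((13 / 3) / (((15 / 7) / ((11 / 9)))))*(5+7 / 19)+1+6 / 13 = 491177 / 33345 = 14.73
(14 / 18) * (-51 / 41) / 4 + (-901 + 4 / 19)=-8422841 / 9348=-901.03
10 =10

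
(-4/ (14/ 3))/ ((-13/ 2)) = 12/ 91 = 0.13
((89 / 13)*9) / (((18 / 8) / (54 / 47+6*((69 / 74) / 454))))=163194138 / 5131789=31.80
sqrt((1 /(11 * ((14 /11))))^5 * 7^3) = sqrt(2) /56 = 0.03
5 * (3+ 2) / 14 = 25 / 14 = 1.79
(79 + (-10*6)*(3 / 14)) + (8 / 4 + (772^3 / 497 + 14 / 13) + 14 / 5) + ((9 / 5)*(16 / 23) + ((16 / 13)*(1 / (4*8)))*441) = 1375832037197 / 1486030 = 925844.05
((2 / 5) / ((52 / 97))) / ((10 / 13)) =97 / 100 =0.97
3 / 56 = 0.05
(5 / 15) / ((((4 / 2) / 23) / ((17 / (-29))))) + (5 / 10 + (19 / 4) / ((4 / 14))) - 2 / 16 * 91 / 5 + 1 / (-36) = 32821 / 2610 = 12.58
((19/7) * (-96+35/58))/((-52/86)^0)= -105127/406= -258.93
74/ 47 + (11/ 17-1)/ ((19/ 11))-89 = -87.63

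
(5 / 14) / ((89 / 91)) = 65 / 178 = 0.37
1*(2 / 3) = 2 / 3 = 0.67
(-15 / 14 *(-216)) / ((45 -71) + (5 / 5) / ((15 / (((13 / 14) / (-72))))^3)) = -799967508480000 / 89872892930197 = -8.90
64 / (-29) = -64 / 29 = -2.21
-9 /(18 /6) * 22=-66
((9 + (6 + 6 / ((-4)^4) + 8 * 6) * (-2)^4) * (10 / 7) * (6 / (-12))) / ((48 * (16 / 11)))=-128095 / 14336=-8.94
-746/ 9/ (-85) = 746/ 765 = 0.98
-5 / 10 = -1 / 2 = -0.50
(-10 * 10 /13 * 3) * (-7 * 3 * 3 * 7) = 132300 /13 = 10176.92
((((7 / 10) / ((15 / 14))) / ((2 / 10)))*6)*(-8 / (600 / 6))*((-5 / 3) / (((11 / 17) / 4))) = 13328 / 825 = 16.16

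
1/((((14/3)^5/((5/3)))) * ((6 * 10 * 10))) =27/21512960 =0.00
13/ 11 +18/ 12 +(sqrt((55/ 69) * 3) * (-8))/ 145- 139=-2999/ 22- 8 * sqrt(1265)/ 3335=-136.40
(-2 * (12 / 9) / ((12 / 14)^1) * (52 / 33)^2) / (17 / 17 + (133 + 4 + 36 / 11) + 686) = -208 / 22275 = -0.01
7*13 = 91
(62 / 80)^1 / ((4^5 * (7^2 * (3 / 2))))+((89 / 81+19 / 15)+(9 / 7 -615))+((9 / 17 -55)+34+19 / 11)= -630.09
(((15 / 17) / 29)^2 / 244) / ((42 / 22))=825 / 415127692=0.00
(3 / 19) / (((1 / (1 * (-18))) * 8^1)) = -27 / 76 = -0.36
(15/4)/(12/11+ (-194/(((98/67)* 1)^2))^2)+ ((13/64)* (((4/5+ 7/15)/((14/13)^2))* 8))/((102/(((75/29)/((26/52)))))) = 437563997116208185/4837346679201776544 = 0.09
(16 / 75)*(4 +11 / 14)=536 / 525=1.02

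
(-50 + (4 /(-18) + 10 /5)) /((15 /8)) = -3472 /135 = -25.72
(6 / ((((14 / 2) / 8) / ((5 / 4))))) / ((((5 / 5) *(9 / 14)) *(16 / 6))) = 5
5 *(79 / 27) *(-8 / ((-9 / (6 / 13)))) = 6.00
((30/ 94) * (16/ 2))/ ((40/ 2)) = 0.13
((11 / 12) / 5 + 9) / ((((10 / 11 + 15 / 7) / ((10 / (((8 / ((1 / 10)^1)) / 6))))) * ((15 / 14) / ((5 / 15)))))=296989 / 423000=0.70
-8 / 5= -1.60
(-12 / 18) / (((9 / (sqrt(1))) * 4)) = -1 / 54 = -0.02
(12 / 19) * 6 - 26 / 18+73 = 12884 / 171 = 75.35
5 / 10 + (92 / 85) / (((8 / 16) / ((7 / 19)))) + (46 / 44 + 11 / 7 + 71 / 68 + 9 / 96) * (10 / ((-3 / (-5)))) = 381282593 / 5969040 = 63.88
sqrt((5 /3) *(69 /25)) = sqrt(115) /5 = 2.14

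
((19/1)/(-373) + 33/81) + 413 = 4162913/10071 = 413.36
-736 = -736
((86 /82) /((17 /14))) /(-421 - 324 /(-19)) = -11438 /5349475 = -0.00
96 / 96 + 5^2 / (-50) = 1 / 2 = 0.50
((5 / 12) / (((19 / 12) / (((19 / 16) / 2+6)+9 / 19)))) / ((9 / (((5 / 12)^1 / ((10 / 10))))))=107425 / 1247616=0.09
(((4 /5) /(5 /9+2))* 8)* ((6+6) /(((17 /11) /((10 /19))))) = 76032 /7429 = 10.23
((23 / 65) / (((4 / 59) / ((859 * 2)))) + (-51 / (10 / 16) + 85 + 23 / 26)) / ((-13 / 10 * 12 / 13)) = -7475.77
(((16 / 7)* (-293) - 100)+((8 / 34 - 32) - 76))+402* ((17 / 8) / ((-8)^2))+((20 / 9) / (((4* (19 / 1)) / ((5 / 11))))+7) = -49115250169 / 57302784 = -857.12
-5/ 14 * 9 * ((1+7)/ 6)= -30/ 7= -4.29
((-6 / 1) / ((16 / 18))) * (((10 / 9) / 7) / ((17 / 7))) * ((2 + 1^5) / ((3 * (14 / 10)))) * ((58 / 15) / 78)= -145 / 9282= -0.02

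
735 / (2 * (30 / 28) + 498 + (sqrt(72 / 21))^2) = 343 / 235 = 1.46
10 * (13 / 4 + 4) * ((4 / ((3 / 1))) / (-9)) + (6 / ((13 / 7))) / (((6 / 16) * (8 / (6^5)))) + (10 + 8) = 8381.41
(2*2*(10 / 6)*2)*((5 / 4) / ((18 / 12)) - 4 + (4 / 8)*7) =40 / 9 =4.44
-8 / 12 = -2 / 3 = -0.67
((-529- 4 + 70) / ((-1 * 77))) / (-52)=-463 / 4004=-0.12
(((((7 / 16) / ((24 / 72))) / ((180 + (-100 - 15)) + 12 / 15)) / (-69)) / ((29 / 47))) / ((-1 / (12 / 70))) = 3 / 37352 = 0.00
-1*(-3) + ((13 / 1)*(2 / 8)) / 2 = 37 / 8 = 4.62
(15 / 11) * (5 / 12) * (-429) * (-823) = 802425 / 4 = 200606.25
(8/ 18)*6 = 8/ 3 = 2.67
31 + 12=43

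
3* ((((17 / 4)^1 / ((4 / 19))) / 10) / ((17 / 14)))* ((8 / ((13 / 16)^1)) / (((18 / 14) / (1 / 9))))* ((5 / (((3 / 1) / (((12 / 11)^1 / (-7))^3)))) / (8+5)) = -9728 / 4723719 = -0.00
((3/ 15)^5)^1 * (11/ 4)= 11/ 12500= 0.00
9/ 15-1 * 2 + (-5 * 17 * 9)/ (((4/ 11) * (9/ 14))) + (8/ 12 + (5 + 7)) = -97837/ 30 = -3261.23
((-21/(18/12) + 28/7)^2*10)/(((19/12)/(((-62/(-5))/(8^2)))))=2325/19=122.37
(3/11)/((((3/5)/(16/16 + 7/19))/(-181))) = -23530/209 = -112.58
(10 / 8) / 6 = 5 / 24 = 0.21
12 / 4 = 3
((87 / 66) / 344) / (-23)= -29 / 174064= -0.00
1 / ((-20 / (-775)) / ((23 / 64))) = 3565 / 256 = 13.93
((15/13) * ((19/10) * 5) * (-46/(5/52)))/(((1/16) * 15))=-27968/5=-5593.60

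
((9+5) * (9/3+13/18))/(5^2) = 469/225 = 2.08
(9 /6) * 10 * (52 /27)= 260 /9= 28.89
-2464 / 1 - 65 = -2529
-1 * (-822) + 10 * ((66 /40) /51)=27959 /34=822.32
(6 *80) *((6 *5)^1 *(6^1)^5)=111974400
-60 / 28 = -15 / 7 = -2.14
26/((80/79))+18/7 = 28.25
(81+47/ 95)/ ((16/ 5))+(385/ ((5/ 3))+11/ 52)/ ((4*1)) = 329083/ 3952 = 83.27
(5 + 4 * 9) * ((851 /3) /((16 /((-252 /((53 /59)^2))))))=-226999.55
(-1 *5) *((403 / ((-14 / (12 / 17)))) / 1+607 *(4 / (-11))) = 1577650 / 1309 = 1205.23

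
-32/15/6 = -16/45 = -0.36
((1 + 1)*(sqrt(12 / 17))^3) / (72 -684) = -4*sqrt(51) / 14739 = -0.00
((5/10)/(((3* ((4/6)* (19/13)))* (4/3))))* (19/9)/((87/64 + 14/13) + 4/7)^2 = 27559168/920535867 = 0.03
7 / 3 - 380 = -1133 / 3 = -377.67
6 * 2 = 12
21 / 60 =7 / 20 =0.35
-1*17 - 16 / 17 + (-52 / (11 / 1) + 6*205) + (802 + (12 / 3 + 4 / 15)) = 5648143 / 2805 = 2013.60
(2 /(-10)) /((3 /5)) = -1 /3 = -0.33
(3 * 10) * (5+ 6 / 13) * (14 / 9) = 9940 / 39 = 254.87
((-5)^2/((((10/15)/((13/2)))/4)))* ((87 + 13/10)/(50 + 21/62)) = 5337735/3121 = 1710.26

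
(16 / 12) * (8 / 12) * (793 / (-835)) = -6344 / 7515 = -0.84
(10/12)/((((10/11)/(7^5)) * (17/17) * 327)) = 184877/3924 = 47.11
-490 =-490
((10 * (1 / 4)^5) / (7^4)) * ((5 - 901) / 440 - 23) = -1377 / 13522432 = -0.00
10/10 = 1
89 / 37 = 2.41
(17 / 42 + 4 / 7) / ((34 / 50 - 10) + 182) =1025 / 181314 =0.01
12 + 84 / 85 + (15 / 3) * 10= 5354 / 85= 62.99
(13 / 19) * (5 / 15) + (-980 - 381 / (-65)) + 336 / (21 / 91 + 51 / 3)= -7072181 / 7410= -954.41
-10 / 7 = -1.43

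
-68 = -68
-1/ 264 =-0.00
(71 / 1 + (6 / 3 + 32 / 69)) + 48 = 8381 / 69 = 121.46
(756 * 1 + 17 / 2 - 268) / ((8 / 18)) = 8937 / 8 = 1117.12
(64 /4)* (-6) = -96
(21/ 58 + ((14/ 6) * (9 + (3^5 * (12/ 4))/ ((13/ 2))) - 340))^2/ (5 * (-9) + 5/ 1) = -81.07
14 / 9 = 1.56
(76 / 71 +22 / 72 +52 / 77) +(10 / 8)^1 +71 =3655847 / 49203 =74.30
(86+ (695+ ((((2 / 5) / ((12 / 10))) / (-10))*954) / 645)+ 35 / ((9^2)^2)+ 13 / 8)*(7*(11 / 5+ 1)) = 618195503954 / 35265375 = 17529.82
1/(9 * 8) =1/72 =0.01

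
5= 5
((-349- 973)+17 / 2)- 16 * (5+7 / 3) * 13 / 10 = -43981 / 30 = -1466.03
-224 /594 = -112 /297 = -0.38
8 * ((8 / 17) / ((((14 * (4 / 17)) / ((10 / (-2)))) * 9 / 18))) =-11.43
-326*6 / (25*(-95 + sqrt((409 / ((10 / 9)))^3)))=-43200216*sqrt(4090) / 249338226205 - 7432800 / 49867645241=-0.01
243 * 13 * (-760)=-2400840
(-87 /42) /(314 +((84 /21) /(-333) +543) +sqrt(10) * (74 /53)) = -7741282900401 /3202625691562094 +6306146541 * sqrt(10) /1601312845781047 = -0.00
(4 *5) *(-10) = -200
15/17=0.88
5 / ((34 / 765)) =112.50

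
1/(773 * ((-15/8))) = -8/11595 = -0.00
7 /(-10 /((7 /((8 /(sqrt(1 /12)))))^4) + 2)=-16807 /5893438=-0.00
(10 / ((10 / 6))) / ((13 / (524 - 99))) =2550 / 13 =196.15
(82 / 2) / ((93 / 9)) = 123 / 31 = 3.97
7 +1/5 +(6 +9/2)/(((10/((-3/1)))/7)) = -297/20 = -14.85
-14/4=-7/2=-3.50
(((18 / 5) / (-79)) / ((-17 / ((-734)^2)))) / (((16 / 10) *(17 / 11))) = 13334211 / 22831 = 584.04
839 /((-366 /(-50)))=114.62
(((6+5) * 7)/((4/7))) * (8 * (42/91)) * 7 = 45276/13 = 3482.77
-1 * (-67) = 67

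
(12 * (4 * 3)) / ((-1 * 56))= -18 / 7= -2.57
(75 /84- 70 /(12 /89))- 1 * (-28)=-490.27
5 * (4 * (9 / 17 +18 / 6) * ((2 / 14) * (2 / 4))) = 600 / 119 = 5.04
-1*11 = -11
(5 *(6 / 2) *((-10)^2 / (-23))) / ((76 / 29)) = -10875 / 437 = -24.89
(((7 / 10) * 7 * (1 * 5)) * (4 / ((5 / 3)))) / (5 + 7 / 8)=2352 / 235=10.01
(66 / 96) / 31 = 11 / 496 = 0.02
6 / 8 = 3 / 4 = 0.75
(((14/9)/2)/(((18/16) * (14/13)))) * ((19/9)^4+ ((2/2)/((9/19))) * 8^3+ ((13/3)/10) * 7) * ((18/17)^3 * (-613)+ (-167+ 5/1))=-101605212873164/161170965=-630418.84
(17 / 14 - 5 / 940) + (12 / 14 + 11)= 17195 / 1316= 13.07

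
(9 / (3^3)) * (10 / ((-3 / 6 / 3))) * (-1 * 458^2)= 4195280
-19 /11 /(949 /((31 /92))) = -589 /960388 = -0.00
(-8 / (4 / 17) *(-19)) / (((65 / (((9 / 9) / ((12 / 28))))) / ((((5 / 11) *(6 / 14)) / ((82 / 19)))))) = 6137 / 5863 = 1.05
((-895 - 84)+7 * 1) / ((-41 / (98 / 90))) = 5292 / 205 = 25.81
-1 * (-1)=1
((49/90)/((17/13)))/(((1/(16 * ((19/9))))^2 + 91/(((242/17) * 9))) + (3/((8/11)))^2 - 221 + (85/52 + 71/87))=-1342713404032/647660940586735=-0.00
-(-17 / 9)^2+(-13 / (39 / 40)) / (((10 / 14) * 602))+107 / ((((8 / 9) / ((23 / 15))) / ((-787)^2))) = 15927066520541 / 139320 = 114320029.58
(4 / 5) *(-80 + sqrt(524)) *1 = -64 + 8 *sqrt(131) / 5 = -45.69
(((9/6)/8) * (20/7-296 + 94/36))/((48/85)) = -3111595/32256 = -96.47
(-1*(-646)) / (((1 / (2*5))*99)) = 6460 / 99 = 65.25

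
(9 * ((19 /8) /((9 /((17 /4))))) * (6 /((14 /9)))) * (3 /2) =26163 /448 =58.40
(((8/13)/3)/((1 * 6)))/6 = 2/351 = 0.01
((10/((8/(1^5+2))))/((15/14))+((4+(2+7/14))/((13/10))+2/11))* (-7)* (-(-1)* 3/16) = -11.39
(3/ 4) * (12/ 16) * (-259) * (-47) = 109557/ 16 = 6847.31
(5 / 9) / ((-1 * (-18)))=0.03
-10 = -10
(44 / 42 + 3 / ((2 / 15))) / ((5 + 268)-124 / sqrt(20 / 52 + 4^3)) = 1978* sqrt(1209) / 14040845 + 26703 / 308590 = 0.09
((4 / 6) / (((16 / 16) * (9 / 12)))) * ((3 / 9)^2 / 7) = 8 / 567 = 0.01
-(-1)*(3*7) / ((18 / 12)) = 14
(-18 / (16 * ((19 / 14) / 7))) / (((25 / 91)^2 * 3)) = -1217307 / 47500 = -25.63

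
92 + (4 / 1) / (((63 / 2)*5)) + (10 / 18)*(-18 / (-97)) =2814986 / 30555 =92.13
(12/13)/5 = 12/65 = 0.18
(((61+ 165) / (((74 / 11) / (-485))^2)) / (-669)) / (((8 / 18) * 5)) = -1929738855 / 2442296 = -790.13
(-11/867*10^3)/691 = -11000/599097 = -0.02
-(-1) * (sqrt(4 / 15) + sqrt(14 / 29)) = 2 * sqrt(15) / 15 + sqrt(406) / 29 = 1.21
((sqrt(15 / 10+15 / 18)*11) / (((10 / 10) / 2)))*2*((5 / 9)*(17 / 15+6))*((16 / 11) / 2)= 3424*sqrt(21) / 81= 193.71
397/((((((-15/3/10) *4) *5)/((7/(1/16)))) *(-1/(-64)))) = -284569.60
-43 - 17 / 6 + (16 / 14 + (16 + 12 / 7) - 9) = -1511 / 42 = -35.98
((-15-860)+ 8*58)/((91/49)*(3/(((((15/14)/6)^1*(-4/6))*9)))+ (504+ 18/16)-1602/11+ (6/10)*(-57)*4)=-1.89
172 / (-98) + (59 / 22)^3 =9147843 / 521752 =17.53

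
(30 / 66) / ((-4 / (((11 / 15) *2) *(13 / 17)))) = -13 / 102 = -0.13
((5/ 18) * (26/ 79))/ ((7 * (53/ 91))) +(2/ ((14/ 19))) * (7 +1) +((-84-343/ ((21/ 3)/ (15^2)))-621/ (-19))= -55403770561/ 5011839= -11054.58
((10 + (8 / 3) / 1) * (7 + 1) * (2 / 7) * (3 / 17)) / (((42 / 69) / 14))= 13984 / 119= 117.51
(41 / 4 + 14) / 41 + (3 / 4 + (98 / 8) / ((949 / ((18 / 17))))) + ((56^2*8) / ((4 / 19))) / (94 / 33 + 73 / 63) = 109255085468591 / 3673709962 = 29739.71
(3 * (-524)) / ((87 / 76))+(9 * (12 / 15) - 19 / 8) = -1587363 / 1160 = -1368.42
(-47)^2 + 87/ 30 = 22119/ 10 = 2211.90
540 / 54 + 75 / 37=445 / 37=12.03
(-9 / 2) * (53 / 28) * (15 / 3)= -2385 / 56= -42.59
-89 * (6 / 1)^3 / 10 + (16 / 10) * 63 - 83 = -9523 / 5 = -1904.60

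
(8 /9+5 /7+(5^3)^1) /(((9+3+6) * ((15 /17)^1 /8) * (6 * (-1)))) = -271184 /25515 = -10.63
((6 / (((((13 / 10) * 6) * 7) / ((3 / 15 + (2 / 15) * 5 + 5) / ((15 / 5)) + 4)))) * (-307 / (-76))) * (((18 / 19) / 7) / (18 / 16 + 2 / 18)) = 5923872 / 20466173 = 0.29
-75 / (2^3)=-75 / 8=-9.38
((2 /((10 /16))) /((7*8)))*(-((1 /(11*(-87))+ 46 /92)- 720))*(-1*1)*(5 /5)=-275425 /6699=-41.11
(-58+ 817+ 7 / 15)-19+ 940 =25207 / 15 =1680.47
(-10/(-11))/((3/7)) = 70/33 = 2.12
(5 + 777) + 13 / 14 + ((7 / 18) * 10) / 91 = 782.97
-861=-861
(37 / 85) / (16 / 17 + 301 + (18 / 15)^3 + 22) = 925 / 692047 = 0.00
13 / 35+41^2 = 58848 / 35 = 1681.37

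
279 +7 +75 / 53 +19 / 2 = 31473 / 106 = 296.92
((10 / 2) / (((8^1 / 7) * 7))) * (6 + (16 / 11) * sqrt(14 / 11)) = 10 * sqrt(154) / 121 + 15 / 4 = 4.78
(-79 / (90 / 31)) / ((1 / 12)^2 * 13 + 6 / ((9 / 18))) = -19592 / 8705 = -2.25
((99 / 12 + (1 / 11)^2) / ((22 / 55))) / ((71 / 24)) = 59955 / 8591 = 6.98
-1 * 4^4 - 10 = -266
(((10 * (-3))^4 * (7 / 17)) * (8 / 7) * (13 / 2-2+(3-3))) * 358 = 10439280000 / 17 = 614075294.12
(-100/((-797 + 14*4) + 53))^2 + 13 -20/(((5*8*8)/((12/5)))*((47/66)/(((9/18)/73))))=13.02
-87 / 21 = -29 / 7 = -4.14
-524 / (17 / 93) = -48732 / 17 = -2866.59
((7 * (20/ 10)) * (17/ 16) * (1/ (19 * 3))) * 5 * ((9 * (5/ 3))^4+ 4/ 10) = 30122113/ 456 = 66057.27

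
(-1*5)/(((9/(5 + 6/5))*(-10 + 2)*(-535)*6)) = -31/231120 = -0.00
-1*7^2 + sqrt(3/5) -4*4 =-65 + sqrt(15)/5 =-64.23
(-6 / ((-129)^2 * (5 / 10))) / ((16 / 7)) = -7 / 22188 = -0.00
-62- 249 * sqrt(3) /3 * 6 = -498 * sqrt(3)- 62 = -924.56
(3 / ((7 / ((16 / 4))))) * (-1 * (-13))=156 / 7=22.29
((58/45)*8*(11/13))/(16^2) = 319/9360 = 0.03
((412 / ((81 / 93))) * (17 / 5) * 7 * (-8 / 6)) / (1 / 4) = -60044.17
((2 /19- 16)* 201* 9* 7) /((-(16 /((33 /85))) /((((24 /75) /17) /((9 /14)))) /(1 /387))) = 10906126 /29514125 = 0.37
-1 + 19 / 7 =12 / 7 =1.71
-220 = -220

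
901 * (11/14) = 9911/14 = 707.93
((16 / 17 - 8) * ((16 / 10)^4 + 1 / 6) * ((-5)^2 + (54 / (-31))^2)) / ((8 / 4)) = -1357880282 / 2042125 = -664.93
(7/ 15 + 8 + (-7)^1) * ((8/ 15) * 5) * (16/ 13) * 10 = 5632/ 117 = 48.14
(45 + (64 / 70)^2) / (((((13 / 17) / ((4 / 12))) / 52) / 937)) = 3577589684 / 3675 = 973493.79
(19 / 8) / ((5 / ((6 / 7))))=57 / 140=0.41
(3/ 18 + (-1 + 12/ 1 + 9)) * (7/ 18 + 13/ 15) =13673/ 540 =25.32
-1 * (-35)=35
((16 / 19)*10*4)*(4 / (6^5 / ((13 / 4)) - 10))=16640 / 294253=0.06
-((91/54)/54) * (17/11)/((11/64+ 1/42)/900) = -17326400/78111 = -221.82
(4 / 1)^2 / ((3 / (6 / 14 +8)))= 44.95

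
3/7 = 0.43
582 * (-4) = -2328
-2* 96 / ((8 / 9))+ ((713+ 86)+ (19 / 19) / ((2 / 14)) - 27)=563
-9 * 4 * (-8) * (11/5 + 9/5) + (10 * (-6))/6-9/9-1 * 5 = 1136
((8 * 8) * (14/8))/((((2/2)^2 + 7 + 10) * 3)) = 56/27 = 2.07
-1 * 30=-30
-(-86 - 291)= 377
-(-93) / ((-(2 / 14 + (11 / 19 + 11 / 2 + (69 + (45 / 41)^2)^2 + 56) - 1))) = -69903675618 / 3750680434021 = -0.02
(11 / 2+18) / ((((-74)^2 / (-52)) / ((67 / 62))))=-40937 / 169756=-0.24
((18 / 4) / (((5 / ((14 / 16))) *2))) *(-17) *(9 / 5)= -9639 / 800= -12.05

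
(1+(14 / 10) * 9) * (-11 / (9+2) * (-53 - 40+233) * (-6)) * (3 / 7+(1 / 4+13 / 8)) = 26316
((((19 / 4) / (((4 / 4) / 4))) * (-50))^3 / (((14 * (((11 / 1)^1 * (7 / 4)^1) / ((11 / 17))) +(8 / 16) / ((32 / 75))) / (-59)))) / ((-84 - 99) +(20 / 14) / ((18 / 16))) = -203959224000000 / 306043219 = -666439.28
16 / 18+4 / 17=172 / 153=1.12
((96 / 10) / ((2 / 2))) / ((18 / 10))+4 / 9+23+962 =8917 / 9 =990.78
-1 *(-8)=8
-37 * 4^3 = -2368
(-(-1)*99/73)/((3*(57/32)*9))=352/12483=0.03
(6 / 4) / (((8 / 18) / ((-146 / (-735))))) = 657 / 980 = 0.67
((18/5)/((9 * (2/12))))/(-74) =-6/185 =-0.03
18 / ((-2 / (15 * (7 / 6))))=-315 / 2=-157.50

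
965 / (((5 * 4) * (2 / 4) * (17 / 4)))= 386 / 17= 22.71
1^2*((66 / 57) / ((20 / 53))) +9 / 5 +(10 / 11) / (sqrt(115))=2*sqrt(115) / 253 +185 / 38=4.95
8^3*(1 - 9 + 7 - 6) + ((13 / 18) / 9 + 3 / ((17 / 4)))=-9868171 / 2754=-3583.21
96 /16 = 6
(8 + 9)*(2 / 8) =17 / 4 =4.25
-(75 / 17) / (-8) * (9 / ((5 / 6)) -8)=105 / 68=1.54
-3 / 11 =-0.27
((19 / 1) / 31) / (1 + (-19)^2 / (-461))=2.83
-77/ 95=-0.81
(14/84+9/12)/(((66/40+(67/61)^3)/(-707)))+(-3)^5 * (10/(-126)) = -56313311930/283618293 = -198.55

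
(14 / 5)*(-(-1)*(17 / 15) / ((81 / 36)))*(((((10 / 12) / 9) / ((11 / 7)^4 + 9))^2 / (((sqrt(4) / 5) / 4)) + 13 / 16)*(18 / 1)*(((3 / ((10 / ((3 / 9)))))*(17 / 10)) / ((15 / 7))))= 352867624684547 / 215539101562500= 1.64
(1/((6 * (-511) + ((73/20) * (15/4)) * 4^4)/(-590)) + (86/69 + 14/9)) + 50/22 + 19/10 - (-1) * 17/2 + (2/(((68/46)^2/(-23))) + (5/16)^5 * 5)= -1739737036858967/251856782622720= -6.91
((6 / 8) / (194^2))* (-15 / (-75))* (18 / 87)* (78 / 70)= 351 / 382005400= 0.00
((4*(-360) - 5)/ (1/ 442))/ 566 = -319345/ 283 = -1128.43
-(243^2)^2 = -3486784401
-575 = -575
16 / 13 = 1.23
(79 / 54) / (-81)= -79 / 4374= -0.02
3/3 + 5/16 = 1.31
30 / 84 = 5 / 14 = 0.36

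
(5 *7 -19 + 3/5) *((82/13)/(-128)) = -3403/4160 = -0.82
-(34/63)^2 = -1156/3969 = -0.29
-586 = -586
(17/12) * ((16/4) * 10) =170/3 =56.67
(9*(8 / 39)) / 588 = 2 / 637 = 0.00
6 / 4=3 / 2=1.50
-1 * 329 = -329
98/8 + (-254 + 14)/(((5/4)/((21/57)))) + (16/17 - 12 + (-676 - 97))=-1088569/1292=-842.55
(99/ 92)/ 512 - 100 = -4710301/ 47104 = -100.00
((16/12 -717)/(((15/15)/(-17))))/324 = 36499/972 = 37.55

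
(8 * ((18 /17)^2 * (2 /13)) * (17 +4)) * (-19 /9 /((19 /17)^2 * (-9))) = 1344 /247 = 5.44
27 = 27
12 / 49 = 0.24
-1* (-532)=532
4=4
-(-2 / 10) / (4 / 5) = 1 / 4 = 0.25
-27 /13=-2.08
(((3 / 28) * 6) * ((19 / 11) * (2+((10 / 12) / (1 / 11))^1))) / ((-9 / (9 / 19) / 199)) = -39999 / 308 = -129.87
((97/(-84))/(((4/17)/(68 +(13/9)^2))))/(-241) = 1337339/937008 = 1.43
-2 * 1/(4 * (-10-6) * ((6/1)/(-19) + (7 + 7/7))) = 19/4672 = 0.00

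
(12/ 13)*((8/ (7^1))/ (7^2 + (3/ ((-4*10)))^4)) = 245760000/ 11415047371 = 0.02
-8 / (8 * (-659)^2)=-1 / 434281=-0.00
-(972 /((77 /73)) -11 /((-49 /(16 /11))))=-496868 /539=-921.83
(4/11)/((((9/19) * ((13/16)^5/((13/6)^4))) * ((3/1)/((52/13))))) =19922944/312741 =63.70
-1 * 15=-15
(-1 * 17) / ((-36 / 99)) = 187 / 4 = 46.75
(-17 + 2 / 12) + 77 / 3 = 53 / 6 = 8.83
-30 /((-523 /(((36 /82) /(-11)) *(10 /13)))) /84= -450 /21464443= -0.00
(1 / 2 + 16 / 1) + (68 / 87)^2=259025 / 15138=17.11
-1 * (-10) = 10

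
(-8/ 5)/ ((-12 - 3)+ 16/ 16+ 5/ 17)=136/ 1165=0.12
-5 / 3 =-1.67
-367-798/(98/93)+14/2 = -7821/7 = -1117.29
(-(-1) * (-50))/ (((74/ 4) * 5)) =-20/ 37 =-0.54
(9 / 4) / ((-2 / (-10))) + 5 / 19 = 875 / 76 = 11.51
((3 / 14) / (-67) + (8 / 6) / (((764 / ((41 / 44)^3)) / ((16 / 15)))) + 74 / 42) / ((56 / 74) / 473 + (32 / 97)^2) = 80786260944212123 / 5068352783522160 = 15.94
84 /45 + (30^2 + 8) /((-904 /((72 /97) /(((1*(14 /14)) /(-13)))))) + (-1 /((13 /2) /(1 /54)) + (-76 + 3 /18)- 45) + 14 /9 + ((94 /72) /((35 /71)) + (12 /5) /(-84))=-56610377623 /538623540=-105.10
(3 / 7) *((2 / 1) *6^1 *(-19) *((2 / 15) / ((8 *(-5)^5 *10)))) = 57 / 1093750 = 0.00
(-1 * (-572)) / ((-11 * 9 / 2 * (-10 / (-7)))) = -364 / 45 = -8.09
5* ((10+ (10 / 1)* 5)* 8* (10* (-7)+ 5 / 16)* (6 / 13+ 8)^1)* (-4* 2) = 11321538.46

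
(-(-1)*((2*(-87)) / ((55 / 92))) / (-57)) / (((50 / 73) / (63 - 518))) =-17723524 / 5225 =-3392.06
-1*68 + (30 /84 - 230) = -4167 /14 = -297.64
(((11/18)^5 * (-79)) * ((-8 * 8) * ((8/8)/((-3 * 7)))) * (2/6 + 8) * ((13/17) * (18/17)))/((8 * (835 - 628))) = -4134984425/49454836578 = -0.08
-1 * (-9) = 9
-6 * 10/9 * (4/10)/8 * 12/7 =-4/7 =-0.57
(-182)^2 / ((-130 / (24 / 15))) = -10192 / 25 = -407.68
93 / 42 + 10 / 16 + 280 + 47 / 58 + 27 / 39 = 6003027 / 21112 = 284.34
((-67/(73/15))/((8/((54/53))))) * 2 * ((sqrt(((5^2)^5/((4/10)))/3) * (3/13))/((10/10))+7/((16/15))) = -84796875 * sqrt(30)/201188 - 2849175/123808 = -2331.56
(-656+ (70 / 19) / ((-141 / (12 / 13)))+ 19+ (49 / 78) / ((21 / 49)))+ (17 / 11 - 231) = -1988302973 / 2298582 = -865.01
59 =59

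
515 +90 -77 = 528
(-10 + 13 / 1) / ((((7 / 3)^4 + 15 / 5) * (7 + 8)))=81 / 13220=0.01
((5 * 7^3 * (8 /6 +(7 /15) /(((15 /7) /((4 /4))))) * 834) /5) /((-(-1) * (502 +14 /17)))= 282867641 /320550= 882.44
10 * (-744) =-7440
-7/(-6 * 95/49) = 343/570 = 0.60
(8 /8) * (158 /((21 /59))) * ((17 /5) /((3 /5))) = 158474 /63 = 2515.46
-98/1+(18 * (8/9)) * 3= -50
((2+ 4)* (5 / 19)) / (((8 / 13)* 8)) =195 / 608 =0.32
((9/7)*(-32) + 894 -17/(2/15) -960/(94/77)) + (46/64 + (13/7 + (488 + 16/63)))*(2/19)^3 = -4911109499/81237996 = -60.45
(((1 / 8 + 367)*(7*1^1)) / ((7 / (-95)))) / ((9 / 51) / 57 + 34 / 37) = -1111502755 / 29384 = -37826.80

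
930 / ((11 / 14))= 13020 / 11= 1183.64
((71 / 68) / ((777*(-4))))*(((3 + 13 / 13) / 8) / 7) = -71 / 2958816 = -0.00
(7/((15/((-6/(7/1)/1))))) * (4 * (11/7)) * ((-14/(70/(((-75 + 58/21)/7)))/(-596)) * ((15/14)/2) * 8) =66748/1788745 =0.04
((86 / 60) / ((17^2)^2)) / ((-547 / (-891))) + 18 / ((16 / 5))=10279398159 / 1827439480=5.63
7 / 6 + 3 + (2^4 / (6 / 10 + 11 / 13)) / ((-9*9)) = 30685 / 7614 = 4.03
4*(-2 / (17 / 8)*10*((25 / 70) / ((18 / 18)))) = -1600 / 119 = -13.45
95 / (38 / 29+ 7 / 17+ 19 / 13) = 608855 / 20404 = 29.84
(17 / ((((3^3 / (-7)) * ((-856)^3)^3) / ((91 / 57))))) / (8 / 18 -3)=-10829 / 970482768206526008558320877568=-0.00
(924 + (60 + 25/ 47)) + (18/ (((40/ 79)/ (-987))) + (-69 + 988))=-31193259/ 940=-33184.32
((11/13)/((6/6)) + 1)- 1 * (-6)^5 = 101112/13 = 7777.85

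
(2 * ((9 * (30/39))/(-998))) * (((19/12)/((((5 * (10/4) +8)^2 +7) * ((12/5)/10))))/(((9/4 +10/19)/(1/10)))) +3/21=2339079363/16374439991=0.14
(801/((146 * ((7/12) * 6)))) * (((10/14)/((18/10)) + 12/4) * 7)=19046/511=37.27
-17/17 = -1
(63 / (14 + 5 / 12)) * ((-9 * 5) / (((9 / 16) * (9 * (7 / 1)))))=-960 / 173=-5.55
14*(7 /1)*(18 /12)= 147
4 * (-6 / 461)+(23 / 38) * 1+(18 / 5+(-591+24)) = -49299751 / 87590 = -562.85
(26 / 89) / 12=13 / 534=0.02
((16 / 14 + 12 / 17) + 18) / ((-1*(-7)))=2362 / 833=2.84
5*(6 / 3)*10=100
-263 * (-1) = 263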